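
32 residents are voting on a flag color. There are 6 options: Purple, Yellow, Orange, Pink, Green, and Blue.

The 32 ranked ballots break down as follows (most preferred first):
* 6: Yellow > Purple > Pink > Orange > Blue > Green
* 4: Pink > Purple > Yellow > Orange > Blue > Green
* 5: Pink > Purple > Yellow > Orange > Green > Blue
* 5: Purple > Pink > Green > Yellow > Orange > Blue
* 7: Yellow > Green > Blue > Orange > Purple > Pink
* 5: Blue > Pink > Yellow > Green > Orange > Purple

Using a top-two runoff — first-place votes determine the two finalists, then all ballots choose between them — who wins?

Pink

Round 1 first-place votes: Purple 5, Yellow 13, Orange 0, Pink 9, Green 0, Blue 5. Yellow and Pink advance.
Runoff: Yellow is ranked above Pink on 13 ballots, Pink above Yellow on 19.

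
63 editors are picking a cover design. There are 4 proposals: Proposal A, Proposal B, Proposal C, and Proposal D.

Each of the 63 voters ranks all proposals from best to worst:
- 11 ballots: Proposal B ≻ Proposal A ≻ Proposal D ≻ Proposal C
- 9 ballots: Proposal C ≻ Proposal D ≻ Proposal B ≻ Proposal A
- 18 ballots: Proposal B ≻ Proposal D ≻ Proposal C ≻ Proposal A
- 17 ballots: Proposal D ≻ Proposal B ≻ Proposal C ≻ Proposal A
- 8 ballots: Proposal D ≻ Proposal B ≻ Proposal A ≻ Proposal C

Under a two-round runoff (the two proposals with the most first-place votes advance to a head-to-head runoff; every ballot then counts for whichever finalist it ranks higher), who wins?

Proposal D

Round 1 first-place votes: Proposal A 0, Proposal B 29, Proposal C 9, Proposal D 25. Proposal B and Proposal D advance.
Runoff: Proposal B is ranked above Proposal D on 29 ballots, Proposal D above Proposal B on 34.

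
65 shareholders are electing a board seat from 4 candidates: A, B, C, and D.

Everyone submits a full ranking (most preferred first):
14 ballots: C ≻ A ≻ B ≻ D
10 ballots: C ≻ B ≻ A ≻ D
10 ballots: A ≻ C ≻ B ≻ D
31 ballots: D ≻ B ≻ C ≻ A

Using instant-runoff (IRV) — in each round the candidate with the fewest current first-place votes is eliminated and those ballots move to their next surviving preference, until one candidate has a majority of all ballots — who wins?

Round 1: A 10, B 0, C 24, D 31. B eliminated.
Round 2: A 10, C 24, D 31. A eliminated.
Round 3: C 34, D 31. C has a majority (≥33).

C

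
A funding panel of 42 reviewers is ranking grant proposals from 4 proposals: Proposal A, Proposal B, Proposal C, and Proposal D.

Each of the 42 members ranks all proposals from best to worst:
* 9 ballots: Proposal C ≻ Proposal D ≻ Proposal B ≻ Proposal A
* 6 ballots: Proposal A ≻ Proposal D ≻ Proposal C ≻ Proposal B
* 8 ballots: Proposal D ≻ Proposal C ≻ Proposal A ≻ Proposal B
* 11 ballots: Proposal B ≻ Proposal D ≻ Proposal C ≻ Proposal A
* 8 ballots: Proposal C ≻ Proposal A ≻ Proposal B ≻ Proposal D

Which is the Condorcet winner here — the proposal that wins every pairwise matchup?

Proposal D vs Proposal A: 28–14
Proposal D vs Proposal B: 23–19
Proposal D vs Proposal C: 25–17
Proposal D beats every other proposal.

Proposal D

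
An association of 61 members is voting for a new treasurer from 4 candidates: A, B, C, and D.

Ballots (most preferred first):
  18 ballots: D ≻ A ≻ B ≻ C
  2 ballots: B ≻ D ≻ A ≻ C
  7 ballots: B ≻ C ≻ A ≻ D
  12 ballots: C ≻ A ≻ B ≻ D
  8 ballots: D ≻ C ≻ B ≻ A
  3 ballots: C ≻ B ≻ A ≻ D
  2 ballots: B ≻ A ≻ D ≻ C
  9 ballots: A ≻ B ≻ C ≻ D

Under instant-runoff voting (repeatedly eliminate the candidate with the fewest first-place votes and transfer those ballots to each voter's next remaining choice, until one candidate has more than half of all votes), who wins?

B

Round 1: A 9, B 11, C 15, D 26. A eliminated.
Round 2: B 20, C 15, D 26. C eliminated.
Round 3: B 35, D 26. B has a majority (≥31).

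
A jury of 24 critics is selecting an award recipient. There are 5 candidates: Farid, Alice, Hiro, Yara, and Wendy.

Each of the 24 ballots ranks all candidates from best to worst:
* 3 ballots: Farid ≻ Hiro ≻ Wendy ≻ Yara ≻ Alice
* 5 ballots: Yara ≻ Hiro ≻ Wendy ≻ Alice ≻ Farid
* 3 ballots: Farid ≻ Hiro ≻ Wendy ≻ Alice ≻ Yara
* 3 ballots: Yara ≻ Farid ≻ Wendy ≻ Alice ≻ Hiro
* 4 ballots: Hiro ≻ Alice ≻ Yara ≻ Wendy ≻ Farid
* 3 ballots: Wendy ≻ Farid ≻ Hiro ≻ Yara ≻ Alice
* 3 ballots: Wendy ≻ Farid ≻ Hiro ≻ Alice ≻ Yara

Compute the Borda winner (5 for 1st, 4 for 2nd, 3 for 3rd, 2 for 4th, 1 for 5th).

Hiro

Farid: 3×5 + 5×1 + 3×5 + 3×4 + 4×1 + 3×4 + 3×4 = 75
Alice: 3×1 + 5×2 + 3×2 + 3×2 + 4×4 + 3×1 + 3×2 = 50
Hiro: 3×4 + 5×4 + 3×4 + 3×1 + 4×5 + 3×3 + 3×3 = 85
Yara: 3×2 + 5×5 + 3×1 + 3×5 + 4×3 + 3×2 + 3×1 = 70
Wendy: 3×3 + 5×3 + 3×3 + 3×3 + 4×2 + 3×5 + 3×5 = 80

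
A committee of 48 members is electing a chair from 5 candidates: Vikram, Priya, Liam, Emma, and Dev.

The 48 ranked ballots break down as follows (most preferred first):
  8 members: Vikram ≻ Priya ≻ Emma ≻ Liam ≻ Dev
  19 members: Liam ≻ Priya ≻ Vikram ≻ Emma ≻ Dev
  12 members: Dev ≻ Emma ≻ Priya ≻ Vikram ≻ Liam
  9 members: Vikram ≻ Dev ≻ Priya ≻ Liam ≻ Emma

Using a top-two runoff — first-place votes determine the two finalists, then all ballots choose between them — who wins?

Round 1 first-place votes: Vikram 17, Priya 0, Liam 19, Emma 0, Dev 12. Liam and Vikram advance.
Runoff: Liam is ranked above Vikram on 19 ballots, Vikram above Liam on 29.

Vikram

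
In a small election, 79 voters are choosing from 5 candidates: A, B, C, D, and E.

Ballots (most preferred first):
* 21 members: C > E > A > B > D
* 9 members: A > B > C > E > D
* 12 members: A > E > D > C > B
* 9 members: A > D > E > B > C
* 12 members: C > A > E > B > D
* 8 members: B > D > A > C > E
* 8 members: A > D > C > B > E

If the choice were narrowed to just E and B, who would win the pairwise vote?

E

E is ranked above B on 54 ballots; B above E on 25.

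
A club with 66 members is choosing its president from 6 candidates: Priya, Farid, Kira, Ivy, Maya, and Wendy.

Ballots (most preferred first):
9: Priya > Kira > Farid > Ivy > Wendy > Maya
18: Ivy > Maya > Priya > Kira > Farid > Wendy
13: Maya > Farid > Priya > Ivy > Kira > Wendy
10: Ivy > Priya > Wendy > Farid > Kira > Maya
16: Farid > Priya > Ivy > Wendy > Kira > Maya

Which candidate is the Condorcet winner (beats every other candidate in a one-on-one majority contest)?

Priya vs Farid: 37–29
Priya vs Kira: 66–0
Priya vs Ivy: 38–28
Priya vs Maya: 35–31
Priya vs Wendy: 66–0
Priya beats every other candidate.

Priya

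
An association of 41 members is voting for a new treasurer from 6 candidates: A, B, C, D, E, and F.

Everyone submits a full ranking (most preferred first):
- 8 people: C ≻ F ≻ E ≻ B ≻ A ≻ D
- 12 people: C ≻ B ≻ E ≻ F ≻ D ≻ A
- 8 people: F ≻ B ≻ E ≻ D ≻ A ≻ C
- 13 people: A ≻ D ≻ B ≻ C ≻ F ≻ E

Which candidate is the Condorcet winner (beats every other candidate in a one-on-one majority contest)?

B

B vs A: 28–13
B vs C: 21–20
B vs D: 28–13
B vs E: 33–8
B vs F: 25–16
B beats every other candidate.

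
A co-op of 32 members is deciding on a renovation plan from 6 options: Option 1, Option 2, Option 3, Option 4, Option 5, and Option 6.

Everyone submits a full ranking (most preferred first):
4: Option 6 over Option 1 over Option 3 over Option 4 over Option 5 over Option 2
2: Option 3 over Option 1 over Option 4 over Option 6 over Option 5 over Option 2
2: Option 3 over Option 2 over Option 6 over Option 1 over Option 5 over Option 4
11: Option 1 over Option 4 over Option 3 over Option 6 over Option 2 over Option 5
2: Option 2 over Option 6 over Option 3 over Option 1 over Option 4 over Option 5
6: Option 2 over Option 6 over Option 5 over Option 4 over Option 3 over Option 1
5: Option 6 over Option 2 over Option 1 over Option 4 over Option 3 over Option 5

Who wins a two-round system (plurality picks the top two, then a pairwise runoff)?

Option 6

Round 1 first-place votes: Option 1 11, Option 2 8, Option 3 4, Option 4 0, Option 5 0, Option 6 9. Option 1 and Option 6 advance.
Runoff: Option 1 is ranked above Option 6 on 13 ballots, Option 6 above Option 1 on 19.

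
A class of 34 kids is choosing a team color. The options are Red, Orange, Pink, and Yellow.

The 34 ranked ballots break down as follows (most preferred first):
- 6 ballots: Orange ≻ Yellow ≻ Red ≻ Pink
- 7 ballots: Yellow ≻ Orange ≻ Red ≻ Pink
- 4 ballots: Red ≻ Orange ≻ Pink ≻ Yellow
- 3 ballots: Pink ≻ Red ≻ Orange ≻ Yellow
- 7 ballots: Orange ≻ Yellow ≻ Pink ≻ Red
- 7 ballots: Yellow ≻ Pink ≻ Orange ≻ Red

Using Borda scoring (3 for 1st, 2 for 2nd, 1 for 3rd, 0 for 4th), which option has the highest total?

Orange

Red: 6×1 + 7×1 + 4×3 + 3×2 + 7×0 + 7×0 = 31
Orange: 6×3 + 7×2 + 4×2 + 3×1 + 7×3 + 7×1 = 71
Pink: 6×0 + 7×0 + 4×1 + 3×3 + 7×1 + 7×2 = 34
Yellow: 6×2 + 7×3 + 4×0 + 3×0 + 7×2 + 7×3 = 68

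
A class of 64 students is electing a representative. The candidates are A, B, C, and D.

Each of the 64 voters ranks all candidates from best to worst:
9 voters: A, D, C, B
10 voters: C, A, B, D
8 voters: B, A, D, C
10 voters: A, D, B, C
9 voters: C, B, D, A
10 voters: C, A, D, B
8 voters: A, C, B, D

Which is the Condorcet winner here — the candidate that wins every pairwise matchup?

A vs B: 47–17
A vs C: 35–29
A vs D: 55–9
A beats every other candidate.

A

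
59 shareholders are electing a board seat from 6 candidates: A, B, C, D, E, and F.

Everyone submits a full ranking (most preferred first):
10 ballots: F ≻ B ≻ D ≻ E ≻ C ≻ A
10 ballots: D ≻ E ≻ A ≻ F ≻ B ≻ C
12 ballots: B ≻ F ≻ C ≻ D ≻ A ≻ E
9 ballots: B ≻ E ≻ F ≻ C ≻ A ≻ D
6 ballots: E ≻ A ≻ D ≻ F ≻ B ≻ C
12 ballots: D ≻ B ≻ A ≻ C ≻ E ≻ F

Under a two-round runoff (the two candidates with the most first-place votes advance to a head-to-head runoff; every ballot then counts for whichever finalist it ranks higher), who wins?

Round 1 first-place votes: A 0, B 21, C 0, D 22, E 6, F 10. D and B advance.
Runoff: D is ranked above B on 28 ballots, B above D on 31.

B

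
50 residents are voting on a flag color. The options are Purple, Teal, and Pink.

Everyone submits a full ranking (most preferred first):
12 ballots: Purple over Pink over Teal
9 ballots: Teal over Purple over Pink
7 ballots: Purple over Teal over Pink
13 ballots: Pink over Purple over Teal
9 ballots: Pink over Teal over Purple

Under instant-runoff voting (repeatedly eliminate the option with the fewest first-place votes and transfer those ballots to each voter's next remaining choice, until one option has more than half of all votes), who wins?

Purple

Round 1: Purple 19, Teal 9, Pink 22. Teal eliminated.
Round 2: Purple 28, Pink 22. Purple has a majority (≥26).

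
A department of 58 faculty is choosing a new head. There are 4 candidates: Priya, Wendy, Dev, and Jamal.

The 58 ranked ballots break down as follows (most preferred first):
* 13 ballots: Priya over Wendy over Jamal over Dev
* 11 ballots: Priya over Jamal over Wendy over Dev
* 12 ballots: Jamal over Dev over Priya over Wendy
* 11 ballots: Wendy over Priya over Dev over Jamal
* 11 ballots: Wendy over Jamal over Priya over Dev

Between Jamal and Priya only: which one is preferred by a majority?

Jamal is ranked above Priya on 23 ballots; Priya above Jamal on 35.

Priya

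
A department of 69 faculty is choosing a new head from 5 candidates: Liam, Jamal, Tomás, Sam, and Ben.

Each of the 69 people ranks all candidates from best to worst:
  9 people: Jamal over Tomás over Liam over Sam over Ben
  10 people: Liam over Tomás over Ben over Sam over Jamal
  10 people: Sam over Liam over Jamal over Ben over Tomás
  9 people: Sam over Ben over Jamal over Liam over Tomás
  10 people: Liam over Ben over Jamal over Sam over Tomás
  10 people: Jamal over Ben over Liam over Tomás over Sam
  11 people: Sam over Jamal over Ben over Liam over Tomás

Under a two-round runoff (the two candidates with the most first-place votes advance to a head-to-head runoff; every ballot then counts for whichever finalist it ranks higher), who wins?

Liam

Round 1 first-place votes: Liam 20, Jamal 19, Tomás 0, Sam 30, Ben 0. Sam and Liam advance.
Runoff: Sam is ranked above Liam on 30 ballots, Liam above Sam on 39.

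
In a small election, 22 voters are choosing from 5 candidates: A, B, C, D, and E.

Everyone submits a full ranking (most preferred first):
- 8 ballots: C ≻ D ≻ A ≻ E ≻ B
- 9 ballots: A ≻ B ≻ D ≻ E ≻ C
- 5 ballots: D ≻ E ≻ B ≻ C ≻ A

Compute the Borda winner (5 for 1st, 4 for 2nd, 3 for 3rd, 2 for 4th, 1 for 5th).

D

A: 8×3 + 9×5 + 5×1 = 74
B: 8×1 + 9×4 + 5×3 = 59
C: 8×5 + 9×1 + 5×2 = 59
D: 8×4 + 9×3 + 5×5 = 84
E: 8×2 + 9×2 + 5×4 = 54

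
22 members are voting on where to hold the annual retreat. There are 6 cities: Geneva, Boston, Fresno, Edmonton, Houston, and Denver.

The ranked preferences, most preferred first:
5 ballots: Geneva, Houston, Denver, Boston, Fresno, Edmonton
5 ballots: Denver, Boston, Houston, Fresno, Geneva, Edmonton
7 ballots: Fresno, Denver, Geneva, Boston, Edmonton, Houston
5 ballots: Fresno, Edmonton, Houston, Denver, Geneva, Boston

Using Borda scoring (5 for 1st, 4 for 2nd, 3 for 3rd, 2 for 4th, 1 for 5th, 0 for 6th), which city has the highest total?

Denver

Geneva: 5×5 + 5×1 + 7×3 + 5×1 = 56
Boston: 5×2 + 5×4 + 7×2 + 5×0 = 44
Fresno: 5×1 + 5×2 + 7×5 + 5×5 = 75
Edmonton: 5×0 + 5×0 + 7×1 + 5×4 = 27
Houston: 5×4 + 5×3 + 7×0 + 5×3 = 50
Denver: 5×3 + 5×5 + 7×4 + 5×2 = 78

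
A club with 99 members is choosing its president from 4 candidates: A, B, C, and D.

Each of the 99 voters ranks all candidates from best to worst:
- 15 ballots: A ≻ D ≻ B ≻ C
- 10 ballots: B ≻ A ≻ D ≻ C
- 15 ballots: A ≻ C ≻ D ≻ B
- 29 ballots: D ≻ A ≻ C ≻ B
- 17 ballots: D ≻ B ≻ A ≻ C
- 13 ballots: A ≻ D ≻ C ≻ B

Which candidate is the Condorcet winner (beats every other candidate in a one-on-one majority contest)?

A vs B: 72–27
A vs C: 99–0
A vs D: 53–46
A beats every other candidate.

A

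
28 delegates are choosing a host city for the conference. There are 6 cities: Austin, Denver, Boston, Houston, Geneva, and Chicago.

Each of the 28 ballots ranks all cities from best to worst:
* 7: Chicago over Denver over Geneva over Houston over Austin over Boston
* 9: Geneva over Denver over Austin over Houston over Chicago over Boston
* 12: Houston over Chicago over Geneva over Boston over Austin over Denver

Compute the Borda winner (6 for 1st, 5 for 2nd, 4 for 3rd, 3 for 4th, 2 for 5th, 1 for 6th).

Geneva

Austin: 7×2 + 9×4 + 12×2 = 74
Denver: 7×5 + 9×5 + 12×1 = 92
Boston: 7×1 + 9×1 + 12×3 = 52
Houston: 7×3 + 9×3 + 12×6 = 120
Geneva: 7×4 + 9×6 + 12×4 = 130
Chicago: 7×6 + 9×2 + 12×5 = 120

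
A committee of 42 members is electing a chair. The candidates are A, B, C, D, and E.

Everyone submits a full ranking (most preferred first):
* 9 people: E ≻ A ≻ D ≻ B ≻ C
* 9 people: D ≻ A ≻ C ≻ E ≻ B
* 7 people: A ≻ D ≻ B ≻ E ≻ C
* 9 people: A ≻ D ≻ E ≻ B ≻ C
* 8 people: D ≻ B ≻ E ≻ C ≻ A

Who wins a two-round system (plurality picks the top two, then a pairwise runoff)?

Round 1 first-place votes: A 16, B 0, C 0, D 17, E 9. D and A advance.
Runoff: D is ranked above A on 17 ballots, A above D on 25.

A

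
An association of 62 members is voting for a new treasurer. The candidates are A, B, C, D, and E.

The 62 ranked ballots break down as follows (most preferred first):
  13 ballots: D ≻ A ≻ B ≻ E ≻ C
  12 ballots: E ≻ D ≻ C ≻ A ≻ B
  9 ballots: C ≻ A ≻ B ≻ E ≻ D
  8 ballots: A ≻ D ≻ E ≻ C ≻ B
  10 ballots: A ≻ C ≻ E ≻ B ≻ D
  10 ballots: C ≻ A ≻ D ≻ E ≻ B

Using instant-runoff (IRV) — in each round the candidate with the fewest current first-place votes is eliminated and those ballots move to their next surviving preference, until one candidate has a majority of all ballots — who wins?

D

Round 1: A 18, B 0, C 19, D 13, E 12. B eliminated.
Round 2: A 18, C 19, D 13, E 12. E eliminated.
Round 3: A 18, C 19, D 25. A eliminated.
Round 4: C 29, D 33. D has a majority (≥32).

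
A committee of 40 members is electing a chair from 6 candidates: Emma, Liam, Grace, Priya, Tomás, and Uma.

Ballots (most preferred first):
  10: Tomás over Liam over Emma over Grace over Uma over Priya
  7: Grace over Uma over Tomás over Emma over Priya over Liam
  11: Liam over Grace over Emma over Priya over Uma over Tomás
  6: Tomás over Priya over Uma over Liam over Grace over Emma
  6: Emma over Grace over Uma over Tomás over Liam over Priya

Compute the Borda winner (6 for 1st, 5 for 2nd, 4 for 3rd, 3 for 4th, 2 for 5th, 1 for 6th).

Grace

Emma: 10×4 + 7×3 + 11×4 + 6×1 + 6×6 = 147
Liam: 10×5 + 7×1 + 11×6 + 6×3 + 6×2 = 153
Grace: 10×3 + 7×6 + 11×5 + 6×2 + 6×5 = 169
Priya: 10×1 + 7×2 + 11×3 + 6×5 + 6×1 = 93
Tomás: 10×6 + 7×4 + 11×1 + 6×6 + 6×3 = 153
Uma: 10×2 + 7×5 + 11×2 + 6×4 + 6×4 = 125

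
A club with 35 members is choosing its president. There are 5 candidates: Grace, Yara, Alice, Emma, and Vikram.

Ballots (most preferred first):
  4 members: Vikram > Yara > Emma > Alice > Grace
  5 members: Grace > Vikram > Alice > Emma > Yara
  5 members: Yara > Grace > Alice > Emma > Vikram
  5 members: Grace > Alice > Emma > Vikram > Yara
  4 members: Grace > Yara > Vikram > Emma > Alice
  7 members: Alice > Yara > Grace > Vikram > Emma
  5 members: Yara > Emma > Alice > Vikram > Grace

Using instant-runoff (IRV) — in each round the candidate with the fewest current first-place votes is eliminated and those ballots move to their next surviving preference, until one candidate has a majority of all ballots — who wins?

Round 1: Grace 14, Yara 10, Alice 7, Emma 0, Vikram 4. Emma eliminated.
Round 2: Grace 14, Yara 10, Alice 7, Vikram 4. Vikram eliminated.
Round 3: Grace 14, Yara 14, Alice 7. Alice eliminated.
Round 4: Grace 14, Yara 21. Yara has a majority (≥18).

Yara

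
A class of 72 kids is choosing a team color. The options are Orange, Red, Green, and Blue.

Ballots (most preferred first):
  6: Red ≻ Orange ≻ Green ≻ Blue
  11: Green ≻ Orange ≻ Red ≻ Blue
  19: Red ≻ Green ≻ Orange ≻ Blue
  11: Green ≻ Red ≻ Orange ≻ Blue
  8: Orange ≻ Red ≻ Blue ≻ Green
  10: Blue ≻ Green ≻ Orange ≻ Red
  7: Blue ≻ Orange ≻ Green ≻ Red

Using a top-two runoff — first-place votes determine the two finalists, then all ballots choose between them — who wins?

Green

Round 1 first-place votes: Orange 8, Red 25, Green 22, Blue 17. Red and Green advance.
Runoff: Red is ranked above Green on 33 ballots, Green above Red on 39.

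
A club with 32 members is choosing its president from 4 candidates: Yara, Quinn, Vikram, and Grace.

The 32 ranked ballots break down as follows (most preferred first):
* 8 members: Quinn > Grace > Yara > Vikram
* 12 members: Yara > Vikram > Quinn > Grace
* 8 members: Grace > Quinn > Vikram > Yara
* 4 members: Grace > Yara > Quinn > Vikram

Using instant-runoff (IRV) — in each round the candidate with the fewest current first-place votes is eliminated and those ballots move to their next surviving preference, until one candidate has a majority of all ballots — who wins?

Round 1: Yara 12, Quinn 8, Vikram 0, Grace 12. Vikram eliminated.
Round 2: Yara 12, Quinn 8, Grace 12. Quinn eliminated.
Round 3: Yara 12, Grace 20. Grace has a majority (≥17).

Grace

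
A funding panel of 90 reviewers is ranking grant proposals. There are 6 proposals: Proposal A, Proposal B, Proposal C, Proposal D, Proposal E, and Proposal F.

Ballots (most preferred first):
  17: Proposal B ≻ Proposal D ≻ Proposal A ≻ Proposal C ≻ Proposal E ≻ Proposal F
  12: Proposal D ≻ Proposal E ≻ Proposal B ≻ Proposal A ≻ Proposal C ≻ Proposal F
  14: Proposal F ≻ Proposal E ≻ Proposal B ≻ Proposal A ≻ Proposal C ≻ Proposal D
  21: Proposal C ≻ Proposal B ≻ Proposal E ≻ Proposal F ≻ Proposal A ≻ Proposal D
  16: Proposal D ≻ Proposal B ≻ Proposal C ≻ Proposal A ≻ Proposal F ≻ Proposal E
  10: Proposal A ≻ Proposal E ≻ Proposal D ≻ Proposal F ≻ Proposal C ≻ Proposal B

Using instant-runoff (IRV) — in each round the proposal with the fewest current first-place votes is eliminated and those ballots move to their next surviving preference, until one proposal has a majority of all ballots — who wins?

Round 1: Proposal A 10, Proposal B 17, Proposal C 21, Proposal D 28, Proposal E 0, Proposal F 14. Proposal E eliminated.
Round 2: Proposal A 10, Proposal B 17, Proposal C 21, Proposal D 28, Proposal F 14. Proposal A eliminated.
Round 3: Proposal B 17, Proposal C 21, Proposal D 38, Proposal F 14. Proposal F eliminated.
Round 4: Proposal B 31, Proposal C 21, Proposal D 38. Proposal C eliminated.
Round 5: Proposal B 52, Proposal D 38. Proposal B has a majority (≥46).

Proposal B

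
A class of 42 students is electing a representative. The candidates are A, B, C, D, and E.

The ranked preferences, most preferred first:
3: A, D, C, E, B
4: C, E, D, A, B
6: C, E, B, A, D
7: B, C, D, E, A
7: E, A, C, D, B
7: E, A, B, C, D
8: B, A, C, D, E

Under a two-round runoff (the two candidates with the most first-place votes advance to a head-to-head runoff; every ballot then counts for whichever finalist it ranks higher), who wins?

Round 1 first-place votes: A 3, B 15, C 10, D 0, E 14. B and E advance.
Runoff: B is ranked above E on 15 ballots, E above B on 27.

E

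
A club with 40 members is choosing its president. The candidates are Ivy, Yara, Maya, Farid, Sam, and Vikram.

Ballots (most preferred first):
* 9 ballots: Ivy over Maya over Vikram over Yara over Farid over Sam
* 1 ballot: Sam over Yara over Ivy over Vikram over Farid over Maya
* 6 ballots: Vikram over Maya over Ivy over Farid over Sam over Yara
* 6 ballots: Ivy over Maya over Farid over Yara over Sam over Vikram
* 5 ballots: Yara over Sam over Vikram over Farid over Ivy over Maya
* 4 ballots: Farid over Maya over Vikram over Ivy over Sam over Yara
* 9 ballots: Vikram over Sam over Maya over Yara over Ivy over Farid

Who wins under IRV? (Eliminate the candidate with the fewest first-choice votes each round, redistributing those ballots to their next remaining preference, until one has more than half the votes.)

Round 1: Ivy 15, Yara 5, Maya 0, Farid 4, Sam 1, Vikram 15. Maya eliminated.
Round 2: Ivy 15, Yara 5, Farid 4, Sam 1, Vikram 15. Sam eliminated.
Round 3: Ivy 15, Yara 6, Farid 4, Vikram 15. Farid eliminated.
Round 4: Ivy 15, Yara 6, Vikram 19. Yara eliminated.
Round 5: Ivy 16, Vikram 24. Vikram has a majority (≥21).

Vikram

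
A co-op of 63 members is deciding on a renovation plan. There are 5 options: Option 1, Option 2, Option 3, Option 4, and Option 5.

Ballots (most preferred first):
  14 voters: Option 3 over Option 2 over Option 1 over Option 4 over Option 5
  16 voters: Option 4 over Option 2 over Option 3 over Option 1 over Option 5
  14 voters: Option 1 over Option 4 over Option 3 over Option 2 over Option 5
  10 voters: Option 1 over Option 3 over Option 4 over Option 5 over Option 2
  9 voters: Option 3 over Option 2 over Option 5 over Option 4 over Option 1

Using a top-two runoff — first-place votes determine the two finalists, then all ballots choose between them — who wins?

Option 3

Round 1 first-place votes: Option 1 24, Option 2 0, Option 3 23, Option 4 16, Option 5 0. Option 1 and Option 3 advance.
Runoff: Option 1 is ranked above Option 3 on 24 ballots, Option 3 above Option 1 on 39.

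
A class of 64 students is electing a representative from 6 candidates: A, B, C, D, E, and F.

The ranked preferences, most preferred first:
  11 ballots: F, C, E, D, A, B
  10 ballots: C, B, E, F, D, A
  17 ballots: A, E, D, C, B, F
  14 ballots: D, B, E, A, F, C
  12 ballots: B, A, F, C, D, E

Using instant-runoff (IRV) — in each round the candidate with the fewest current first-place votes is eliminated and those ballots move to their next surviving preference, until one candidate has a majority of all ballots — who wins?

Round 1: A 17, B 12, C 10, D 14, E 0, F 11. E eliminated.
Round 2: A 17, B 12, C 10, D 14, F 11. C eliminated.
Round 3: A 17, B 22, D 14, F 11. F eliminated.
Round 4: A 17, B 22, D 25. A eliminated.
Round 5: B 22, D 42. D has a majority (≥33).

D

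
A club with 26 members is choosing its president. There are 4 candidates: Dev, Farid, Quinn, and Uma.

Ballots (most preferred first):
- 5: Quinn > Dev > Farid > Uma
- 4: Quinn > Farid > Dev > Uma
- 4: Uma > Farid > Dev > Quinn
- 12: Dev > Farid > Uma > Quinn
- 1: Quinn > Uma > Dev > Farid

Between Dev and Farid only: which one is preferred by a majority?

Dev is ranked above Farid on 18 ballots; Farid above Dev on 8.

Dev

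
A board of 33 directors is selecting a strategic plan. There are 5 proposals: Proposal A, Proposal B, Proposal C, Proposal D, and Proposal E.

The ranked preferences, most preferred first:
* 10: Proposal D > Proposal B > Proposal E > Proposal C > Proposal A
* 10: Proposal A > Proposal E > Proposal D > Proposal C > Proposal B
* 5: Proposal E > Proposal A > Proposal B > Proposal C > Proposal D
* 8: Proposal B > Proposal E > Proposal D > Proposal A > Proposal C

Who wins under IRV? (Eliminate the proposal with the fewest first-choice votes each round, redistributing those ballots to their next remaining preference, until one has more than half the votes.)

Round 1: Proposal A 10, Proposal B 8, Proposal C 0, Proposal D 10, Proposal E 5. Proposal C eliminated.
Round 2: Proposal A 10, Proposal B 8, Proposal D 10, Proposal E 5. Proposal E eliminated.
Round 3: Proposal A 15, Proposal B 8, Proposal D 10. Proposal B eliminated.
Round 4: Proposal A 15, Proposal D 18. Proposal D has a majority (≥17).

Proposal D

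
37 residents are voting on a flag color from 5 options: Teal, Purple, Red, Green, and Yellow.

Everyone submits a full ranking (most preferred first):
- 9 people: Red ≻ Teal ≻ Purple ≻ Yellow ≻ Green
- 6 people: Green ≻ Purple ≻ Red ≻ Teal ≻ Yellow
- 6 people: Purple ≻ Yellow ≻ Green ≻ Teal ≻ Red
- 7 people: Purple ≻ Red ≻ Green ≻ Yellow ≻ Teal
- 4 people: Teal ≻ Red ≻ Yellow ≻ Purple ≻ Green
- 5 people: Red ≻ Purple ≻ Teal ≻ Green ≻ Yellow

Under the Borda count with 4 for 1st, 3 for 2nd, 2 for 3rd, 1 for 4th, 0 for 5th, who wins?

Teal: 9×3 + 6×1 + 6×1 + 7×0 + 4×4 + 5×2 = 65
Purple: 9×2 + 6×3 + 6×4 + 7×4 + 4×1 + 5×3 = 107
Red: 9×4 + 6×2 + 6×0 + 7×3 + 4×3 + 5×4 = 101
Green: 9×0 + 6×4 + 6×2 + 7×2 + 4×0 + 5×1 = 55
Yellow: 9×1 + 6×0 + 6×3 + 7×1 + 4×2 + 5×0 = 42

Purple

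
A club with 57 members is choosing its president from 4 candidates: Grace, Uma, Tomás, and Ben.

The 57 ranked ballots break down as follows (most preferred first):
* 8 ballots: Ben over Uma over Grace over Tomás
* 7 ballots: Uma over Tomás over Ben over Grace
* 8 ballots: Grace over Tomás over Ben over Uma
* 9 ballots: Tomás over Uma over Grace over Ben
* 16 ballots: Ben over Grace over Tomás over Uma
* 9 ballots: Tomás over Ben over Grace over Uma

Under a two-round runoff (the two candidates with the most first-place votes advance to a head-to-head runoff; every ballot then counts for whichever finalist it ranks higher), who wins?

Round 1 first-place votes: Grace 8, Uma 7, Tomás 18, Ben 24. Ben and Tomás advance.
Runoff: Ben is ranked above Tomás on 24 ballots, Tomás above Ben on 33.

Tomás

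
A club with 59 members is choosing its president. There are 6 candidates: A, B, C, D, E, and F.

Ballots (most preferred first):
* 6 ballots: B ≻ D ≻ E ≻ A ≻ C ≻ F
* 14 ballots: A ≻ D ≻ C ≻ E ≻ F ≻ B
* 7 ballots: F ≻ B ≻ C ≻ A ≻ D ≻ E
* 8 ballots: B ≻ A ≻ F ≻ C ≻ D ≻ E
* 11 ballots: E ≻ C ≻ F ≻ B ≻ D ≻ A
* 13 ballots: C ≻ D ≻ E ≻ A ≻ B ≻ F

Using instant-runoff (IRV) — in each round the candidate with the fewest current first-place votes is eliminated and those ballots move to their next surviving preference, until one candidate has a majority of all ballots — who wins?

C

Round 1: A 14, B 14, C 13, D 0, E 11, F 7. D eliminated.
Round 2: A 14, B 14, C 13, E 11, F 7. F eliminated.
Round 3: A 14, B 21, C 13, E 11. E eliminated.
Round 4: A 14, B 21, C 24. A eliminated.
Round 5: B 21, C 38. C has a majority (≥30).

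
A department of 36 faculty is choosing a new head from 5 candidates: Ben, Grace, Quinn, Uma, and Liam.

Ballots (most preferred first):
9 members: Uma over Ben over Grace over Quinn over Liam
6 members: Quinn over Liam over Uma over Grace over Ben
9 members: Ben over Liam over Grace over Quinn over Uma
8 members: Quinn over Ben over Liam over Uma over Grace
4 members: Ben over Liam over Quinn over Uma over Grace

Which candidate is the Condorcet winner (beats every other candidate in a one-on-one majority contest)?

Ben vs Grace: 30–6
Ben vs Quinn: 22–14
Ben vs Uma: 21–15
Ben vs Liam: 30–6
Ben beats every other candidate.

Ben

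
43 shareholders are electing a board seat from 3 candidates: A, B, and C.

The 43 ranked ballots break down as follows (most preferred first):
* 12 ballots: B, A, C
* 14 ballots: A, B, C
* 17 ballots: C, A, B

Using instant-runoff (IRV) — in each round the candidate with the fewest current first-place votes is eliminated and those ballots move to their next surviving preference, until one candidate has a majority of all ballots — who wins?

Round 1: A 14, B 12, C 17. B eliminated.
Round 2: A 26, C 17. A has a majority (≥22).

A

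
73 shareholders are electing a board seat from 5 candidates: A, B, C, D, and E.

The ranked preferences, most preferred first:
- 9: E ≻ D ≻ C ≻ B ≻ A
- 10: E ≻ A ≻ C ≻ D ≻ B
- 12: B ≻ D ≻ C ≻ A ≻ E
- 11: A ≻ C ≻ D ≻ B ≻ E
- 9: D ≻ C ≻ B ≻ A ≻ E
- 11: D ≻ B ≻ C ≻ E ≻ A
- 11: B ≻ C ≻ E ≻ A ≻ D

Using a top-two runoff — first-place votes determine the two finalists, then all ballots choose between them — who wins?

Round 1 first-place votes: A 11, B 23, C 0, D 20, E 19. B and D advance.
Runoff: B is ranked above D on 23 ballots, D above B on 50.

D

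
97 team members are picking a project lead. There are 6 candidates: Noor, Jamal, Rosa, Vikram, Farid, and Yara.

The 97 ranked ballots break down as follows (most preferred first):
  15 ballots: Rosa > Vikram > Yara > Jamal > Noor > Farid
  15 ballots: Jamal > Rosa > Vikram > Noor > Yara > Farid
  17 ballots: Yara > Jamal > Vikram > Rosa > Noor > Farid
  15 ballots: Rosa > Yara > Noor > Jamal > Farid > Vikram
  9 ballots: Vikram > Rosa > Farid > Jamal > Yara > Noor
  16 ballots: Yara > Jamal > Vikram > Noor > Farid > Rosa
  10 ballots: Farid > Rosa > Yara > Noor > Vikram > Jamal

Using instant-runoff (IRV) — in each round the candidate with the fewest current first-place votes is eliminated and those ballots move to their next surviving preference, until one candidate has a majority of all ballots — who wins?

Rosa

Round 1: Noor 0, Jamal 15, Rosa 30, Vikram 9, Farid 10, Yara 33. Noor eliminated.
Round 2: Jamal 15, Rosa 30, Vikram 9, Farid 10, Yara 33. Vikram eliminated.
Round 3: Jamal 15, Rosa 39, Farid 10, Yara 33. Farid eliminated.
Round 4: Jamal 15, Rosa 49, Yara 33. Rosa has a majority (≥49).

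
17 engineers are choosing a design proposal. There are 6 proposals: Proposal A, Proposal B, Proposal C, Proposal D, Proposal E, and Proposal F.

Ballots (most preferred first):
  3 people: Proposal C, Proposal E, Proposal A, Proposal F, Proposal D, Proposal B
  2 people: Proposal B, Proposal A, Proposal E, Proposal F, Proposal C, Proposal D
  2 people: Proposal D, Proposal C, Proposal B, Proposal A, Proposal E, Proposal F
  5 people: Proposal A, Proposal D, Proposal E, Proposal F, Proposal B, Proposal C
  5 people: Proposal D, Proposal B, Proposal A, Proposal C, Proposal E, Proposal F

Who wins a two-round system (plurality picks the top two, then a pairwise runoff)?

Proposal A

Round 1 first-place votes: Proposal A 5, Proposal B 2, Proposal C 3, Proposal D 7, Proposal E 0, Proposal F 0. Proposal D and Proposal A advance.
Runoff: Proposal D is ranked above Proposal A on 7 ballots, Proposal A above Proposal D on 10.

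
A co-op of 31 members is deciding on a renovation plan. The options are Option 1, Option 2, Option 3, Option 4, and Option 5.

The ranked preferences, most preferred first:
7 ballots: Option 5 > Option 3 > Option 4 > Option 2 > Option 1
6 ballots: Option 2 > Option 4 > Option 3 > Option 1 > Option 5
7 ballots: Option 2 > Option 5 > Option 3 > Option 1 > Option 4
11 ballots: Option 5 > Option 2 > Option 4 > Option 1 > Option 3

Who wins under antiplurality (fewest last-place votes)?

Last-place votes: Option 1 7, Option 2 0, Option 3 11, Option 4 7, Option 5 6.

Option 2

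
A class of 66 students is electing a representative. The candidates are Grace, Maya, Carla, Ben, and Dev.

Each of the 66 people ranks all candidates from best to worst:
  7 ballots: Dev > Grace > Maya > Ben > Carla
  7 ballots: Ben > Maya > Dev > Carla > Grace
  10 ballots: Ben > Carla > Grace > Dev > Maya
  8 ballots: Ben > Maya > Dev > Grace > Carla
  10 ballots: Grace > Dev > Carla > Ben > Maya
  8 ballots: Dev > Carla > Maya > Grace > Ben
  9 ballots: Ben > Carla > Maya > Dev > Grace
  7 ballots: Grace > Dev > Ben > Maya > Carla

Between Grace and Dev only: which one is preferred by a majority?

Dev

Grace is ranked above Dev on 27 ballots; Dev above Grace on 39.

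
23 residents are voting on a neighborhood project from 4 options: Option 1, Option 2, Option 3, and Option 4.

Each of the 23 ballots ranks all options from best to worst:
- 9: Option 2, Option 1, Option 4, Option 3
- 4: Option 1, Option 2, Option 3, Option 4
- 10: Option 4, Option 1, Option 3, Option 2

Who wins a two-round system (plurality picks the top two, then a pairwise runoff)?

Option 2

Round 1 first-place votes: Option 1 4, Option 2 9, Option 3 0, Option 4 10. Option 4 and Option 2 advance.
Runoff: Option 4 is ranked above Option 2 on 10 ballots, Option 2 above Option 4 on 13.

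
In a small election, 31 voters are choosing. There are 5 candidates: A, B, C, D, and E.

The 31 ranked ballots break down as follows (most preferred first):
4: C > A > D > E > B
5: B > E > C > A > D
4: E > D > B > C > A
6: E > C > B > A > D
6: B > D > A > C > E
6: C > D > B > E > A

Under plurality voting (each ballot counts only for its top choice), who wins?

First-place votes: A 0, B 11, C 10, D 0, E 10.

B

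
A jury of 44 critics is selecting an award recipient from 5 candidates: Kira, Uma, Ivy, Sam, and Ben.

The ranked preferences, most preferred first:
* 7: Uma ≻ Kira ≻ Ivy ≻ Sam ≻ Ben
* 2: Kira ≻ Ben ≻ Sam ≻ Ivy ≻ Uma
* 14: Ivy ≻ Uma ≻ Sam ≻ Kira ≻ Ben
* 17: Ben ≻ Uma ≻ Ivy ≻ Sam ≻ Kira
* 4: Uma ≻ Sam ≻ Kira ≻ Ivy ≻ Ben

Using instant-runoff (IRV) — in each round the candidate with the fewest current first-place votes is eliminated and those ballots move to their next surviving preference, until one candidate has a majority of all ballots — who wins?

Ivy

Round 1: Kira 2, Uma 11, Ivy 14, Sam 0, Ben 17. Sam eliminated.
Round 2: Kira 2, Uma 11, Ivy 14, Ben 17. Kira eliminated.
Round 3: Uma 11, Ivy 14, Ben 19. Uma eliminated.
Round 4: Ivy 25, Ben 19. Ivy has a majority (≥23).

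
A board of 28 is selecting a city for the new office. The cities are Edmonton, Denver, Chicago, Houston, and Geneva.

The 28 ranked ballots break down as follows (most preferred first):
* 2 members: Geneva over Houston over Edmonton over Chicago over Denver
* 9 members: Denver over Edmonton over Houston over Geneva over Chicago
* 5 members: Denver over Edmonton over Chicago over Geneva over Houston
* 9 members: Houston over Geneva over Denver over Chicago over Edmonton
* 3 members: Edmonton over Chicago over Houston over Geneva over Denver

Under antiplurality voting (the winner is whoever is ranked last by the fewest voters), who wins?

Geneva

Last-place votes: Edmonton 9, Denver 5, Chicago 9, Houston 5, Geneva 0.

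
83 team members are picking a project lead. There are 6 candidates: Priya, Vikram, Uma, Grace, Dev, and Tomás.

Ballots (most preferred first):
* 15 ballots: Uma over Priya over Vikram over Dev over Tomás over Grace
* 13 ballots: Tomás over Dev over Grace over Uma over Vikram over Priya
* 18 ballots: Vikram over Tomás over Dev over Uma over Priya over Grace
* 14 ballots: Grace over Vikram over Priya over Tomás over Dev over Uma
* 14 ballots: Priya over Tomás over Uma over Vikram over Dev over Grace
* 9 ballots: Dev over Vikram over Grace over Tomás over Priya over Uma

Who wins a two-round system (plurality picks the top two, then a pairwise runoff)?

Uma

Round 1 first-place votes: Priya 14, Vikram 18, Uma 15, Grace 14, Dev 9, Tomás 13. Vikram and Uma advance.
Runoff: Vikram is ranked above Uma on 41 ballots, Uma above Vikram on 42.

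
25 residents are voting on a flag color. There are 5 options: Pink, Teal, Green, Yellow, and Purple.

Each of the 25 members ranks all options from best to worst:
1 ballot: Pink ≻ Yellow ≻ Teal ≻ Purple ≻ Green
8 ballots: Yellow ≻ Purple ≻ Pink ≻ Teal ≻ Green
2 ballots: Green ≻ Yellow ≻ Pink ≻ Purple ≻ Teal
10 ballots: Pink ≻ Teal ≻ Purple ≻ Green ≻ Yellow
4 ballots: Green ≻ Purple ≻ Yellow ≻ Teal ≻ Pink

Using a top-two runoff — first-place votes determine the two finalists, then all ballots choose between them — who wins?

Yellow

Round 1 first-place votes: Pink 11, Teal 0, Green 6, Yellow 8, Purple 0. Pink and Yellow advance.
Runoff: Pink is ranked above Yellow on 11 ballots, Yellow above Pink on 14.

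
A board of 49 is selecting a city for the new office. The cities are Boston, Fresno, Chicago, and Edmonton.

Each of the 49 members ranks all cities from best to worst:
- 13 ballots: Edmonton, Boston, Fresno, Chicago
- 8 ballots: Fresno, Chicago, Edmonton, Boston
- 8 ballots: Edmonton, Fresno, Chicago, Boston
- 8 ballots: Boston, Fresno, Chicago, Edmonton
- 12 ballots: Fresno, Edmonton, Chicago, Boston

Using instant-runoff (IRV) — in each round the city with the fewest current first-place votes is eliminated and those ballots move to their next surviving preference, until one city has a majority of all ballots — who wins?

Fresno

Round 1: Boston 8, Fresno 20, Chicago 0, Edmonton 21. Chicago eliminated.
Round 2: Boston 8, Fresno 20, Edmonton 21. Boston eliminated.
Round 3: Fresno 28, Edmonton 21. Fresno has a majority (≥25).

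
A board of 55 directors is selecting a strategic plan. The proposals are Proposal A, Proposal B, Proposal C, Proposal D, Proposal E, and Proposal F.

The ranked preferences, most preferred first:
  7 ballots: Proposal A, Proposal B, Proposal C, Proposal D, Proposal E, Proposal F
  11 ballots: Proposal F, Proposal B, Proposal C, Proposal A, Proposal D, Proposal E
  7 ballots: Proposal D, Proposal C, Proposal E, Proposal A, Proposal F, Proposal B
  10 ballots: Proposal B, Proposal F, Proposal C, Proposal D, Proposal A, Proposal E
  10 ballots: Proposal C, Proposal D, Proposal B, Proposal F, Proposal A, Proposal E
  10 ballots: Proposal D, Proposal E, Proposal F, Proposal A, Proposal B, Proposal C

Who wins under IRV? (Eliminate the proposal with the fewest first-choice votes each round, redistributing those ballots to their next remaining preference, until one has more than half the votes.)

Round 1: Proposal A 7, Proposal B 10, Proposal C 10, Proposal D 17, Proposal E 0, Proposal F 11. Proposal E eliminated.
Round 2: Proposal A 7, Proposal B 10, Proposal C 10, Proposal D 17, Proposal F 11. Proposal A eliminated.
Round 3: Proposal B 17, Proposal C 10, Proposal D 17, Proposal F 11. Proposal C eliminated.
Round 4: Proposal B 17, Proposal D 27, Proposal F 11. Proposal F eliminated.
Round 5: Proposal B 28, Proposal D 27. Proposal B has a majority (≥28).

Proposal B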